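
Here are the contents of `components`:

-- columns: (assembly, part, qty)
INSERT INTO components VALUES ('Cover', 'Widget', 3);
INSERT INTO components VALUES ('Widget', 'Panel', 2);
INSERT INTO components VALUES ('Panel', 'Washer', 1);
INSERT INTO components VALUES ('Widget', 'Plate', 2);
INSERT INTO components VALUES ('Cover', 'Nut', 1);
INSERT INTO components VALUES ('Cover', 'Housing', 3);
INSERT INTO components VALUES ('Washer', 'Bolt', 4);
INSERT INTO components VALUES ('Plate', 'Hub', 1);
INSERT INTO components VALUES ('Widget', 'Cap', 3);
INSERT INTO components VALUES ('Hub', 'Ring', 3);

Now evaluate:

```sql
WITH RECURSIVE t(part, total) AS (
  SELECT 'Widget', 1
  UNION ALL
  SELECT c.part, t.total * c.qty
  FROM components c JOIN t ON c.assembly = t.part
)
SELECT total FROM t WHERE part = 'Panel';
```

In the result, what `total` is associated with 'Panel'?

Base: (Widget, total=1).
Iteration 1: components of {Widget} -> Cap = 1*3 = 3, Panel = 1*2 = 2, Plate = 1*2 = 2.
Iteration 2: components of {Cap,Panel,Plate} -> Hub = 2*1 = 2, Washer = 2*1 = 2.
Iteration 3: components of {Hub,Washer} -> Bolt = 2*4 = 8, Ring = 2*3 = 6.
Iteration 4: no further components; recursion stops.

2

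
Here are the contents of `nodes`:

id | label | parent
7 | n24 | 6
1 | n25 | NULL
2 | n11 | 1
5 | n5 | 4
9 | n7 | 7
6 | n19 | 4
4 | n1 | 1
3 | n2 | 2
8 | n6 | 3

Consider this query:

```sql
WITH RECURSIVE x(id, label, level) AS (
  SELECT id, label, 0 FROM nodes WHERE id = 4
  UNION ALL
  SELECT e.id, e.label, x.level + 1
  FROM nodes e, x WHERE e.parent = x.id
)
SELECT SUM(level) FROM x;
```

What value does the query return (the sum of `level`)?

Base: id=4 (n1) at level 0.
Iteration 1: rows with parent in {4} -> n5 (id 5, level 1), n19 (id 6, level 1).
Iteration 2: rows with parent in {5,6} -> n24 (id 7, level 2).
Iteration 3: rows with parent in {7} -> n7 (id 9, level 3).
Iteration 4: no rows with parent in {9}; recursion stops.
SUM(level) = 0 + 1 + 1 + 2 + 3 = 7.

7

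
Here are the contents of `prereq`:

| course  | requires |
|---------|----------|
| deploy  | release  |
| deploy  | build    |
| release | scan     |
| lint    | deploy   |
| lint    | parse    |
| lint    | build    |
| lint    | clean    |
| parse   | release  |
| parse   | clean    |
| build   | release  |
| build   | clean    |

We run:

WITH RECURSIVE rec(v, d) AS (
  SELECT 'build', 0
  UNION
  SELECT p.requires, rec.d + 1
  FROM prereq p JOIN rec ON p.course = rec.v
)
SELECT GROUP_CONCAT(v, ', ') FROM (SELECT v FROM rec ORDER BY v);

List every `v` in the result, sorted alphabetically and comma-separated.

Base: (build, d=0).
Iteration 1: edges from {build} -> (clean, d=1), (release, d=1).
Iteration 2: edges from {clean,release} -> (scan, d=2).
Iteration 3: no outgoing edges from {scan}; recursion stops.

build, clean, release, scan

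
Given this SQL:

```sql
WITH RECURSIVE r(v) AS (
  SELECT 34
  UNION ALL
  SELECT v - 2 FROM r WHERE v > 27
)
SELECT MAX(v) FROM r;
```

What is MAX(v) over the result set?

34

Base: v=34.
Iteration 1: 34 > 27 holds -> v = 34 - 2 = 32.
Iteration 2: 32 > 27 holds -> v = 32 - 2 = 30.
Iteration 3: 30 > 27 holds -> v = 30 - 2 = 28.
Iteration 4: 28 > 27 holds -> v = 28 - 2 = 26.
Iteration 5: 26 > 27 fails; recursion stops.
v values: 34, 32, 30, 28, 26; the maximum is 34.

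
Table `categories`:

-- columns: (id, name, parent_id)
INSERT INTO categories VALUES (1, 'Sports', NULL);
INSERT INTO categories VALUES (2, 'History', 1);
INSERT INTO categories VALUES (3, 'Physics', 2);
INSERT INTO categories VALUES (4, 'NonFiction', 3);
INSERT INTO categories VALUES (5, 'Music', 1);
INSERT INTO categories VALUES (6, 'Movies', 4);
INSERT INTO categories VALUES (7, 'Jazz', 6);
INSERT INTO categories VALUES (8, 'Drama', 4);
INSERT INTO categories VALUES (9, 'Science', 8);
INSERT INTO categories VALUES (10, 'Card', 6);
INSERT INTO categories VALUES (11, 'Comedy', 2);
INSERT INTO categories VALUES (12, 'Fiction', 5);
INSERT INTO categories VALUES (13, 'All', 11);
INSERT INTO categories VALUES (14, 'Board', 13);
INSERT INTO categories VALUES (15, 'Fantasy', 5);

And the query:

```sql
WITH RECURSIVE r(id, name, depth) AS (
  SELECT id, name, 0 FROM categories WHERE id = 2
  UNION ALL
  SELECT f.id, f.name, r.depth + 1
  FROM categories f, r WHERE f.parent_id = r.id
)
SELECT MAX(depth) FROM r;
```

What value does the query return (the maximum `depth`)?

4

Base: id=2 (History) at depth 0.
Iteration 1: rows with parent_id in {2} -> Physics (id 3, depth 1), Comedy (id 11, depth 1).
Iteration 2: rows with parent_id in {3,11} -> NonFiction (id 4, depth 2), All (id 13, depth 2).
Iteration 3: rows with parent_id in {4,13} -> Movies (id 6, depth 3), Drama (id 8, depth 3), Board (id 14, depth 3).
Iteration 4: rows with parent_id in {6,8,14} -> Jazz (id 7, depth 4), Science (id 9, depth 4), Card (id 10, depth 4).
Iteration 5: no rows with parent_id in {7,9,10}; recursion stops.
depth values: 0, 1, 1, 2, 2, 3, 3, 3, 4, 4, 4; the maximum is 4.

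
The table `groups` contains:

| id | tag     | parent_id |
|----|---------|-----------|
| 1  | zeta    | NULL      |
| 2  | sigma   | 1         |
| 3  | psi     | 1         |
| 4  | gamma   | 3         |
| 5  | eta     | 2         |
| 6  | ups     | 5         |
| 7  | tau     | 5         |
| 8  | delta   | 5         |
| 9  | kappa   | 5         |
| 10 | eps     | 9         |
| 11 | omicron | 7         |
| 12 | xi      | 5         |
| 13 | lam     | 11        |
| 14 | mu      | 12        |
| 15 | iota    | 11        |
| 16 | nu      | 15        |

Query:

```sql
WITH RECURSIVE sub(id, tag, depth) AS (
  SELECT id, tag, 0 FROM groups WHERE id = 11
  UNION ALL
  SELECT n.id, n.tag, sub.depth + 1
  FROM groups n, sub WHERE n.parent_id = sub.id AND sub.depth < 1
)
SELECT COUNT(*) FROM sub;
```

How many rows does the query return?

3

Base: id=11 (omicron) at depth 0.
Iteration 1: rows with parent_id in {11} -> lam (id 13, depth 1), iota (id 15, depth 1).
Iteration 2: depth < 1 fails for all current rows; recursion stops.
Total rows emitted: 3.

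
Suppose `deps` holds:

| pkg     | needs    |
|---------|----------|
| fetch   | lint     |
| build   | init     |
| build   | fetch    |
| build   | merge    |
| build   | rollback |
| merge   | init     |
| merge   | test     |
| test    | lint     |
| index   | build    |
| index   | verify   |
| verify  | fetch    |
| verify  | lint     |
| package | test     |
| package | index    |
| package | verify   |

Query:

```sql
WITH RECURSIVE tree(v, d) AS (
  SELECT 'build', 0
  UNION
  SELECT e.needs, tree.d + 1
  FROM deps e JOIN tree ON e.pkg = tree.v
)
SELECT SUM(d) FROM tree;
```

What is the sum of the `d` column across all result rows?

13

Base: (build, d=0).
Iteration 1: edges from {build} -> (fetch, d=1), (init, d=1), (merge, d=1), (rollback, d=1).
Iteration 2: edges from {fetch,init,merge,rollback} -> (init, d=2), (lint, d=2), (test, d=2).
Iteration 3: edges from {init,lint,test} -> (lint, d=3).
Iteration 4: no outgoing edges from {lint}; recursion stops.
SUM(d) = 0 + 1 + 1 + 1 + 1 + 2 + 2 + 2 + 3 = 13.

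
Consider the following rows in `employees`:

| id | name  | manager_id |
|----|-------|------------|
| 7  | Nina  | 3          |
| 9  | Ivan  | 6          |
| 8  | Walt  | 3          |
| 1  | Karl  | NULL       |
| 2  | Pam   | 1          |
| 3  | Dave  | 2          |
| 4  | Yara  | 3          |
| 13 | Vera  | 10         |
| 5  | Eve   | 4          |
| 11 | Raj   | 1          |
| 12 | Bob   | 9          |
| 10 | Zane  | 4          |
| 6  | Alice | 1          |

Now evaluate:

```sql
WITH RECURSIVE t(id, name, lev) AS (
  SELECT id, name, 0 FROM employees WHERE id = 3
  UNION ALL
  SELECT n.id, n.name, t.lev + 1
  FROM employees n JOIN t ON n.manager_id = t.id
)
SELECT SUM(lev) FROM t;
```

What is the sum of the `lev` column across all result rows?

10

Base: id=3 (Dave) at lev 0.
Iteration 1: rows with manager_id in {3} -> Yara (id 4, lev 1), Nina (id 7, lev 1), Walt (id 8, lev 1).
Iteration 2: rows with manager_id in {4,7,8} -> Eve (id 5, lev 2), Zane (id 10, lev 2).
Iteration 3: rows with manager_id in {5,10} -> Vera (id 13, lev 3).
Iteration 4: no rows with manager_id in {13}; recursion stops.
SUM(lev) = 0 + 1 + 1 + 1 + 2 + 2 + 3 = 10.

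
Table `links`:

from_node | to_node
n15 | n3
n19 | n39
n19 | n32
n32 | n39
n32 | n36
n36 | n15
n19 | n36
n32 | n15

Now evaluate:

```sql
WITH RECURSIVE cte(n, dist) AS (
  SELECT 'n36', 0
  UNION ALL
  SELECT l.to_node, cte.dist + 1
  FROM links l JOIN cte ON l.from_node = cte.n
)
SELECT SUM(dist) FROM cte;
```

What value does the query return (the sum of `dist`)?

3

Base: (n36, dist=0).
Iteration 1: edges from {n36} -> (n15, dist=1).
Iteration 2: edges from {n15} -> (n3, dist=2).
Iteration 3: no outgoing edges from {n3}; recursion stops.
SUM(dist) = 0 + 1 + 2 = 3.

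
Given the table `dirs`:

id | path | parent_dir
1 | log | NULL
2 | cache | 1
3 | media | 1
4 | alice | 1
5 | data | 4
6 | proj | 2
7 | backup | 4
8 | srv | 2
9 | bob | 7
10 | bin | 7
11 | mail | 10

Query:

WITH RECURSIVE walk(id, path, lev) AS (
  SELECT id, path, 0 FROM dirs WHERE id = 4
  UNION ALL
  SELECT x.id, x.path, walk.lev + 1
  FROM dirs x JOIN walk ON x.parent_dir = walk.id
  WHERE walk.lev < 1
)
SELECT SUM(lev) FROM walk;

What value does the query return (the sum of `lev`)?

2

Base: id=4 (alice) at lev 0.
Iteration 1: rows with parent_dir in {4} -> data (id 5, lev 1), backup (id 7, lev 1).
Iteration 2: lev < 1 fails for all current rows; recursion stops.
SUM(lev) = 0 + 1 + 1 = 2.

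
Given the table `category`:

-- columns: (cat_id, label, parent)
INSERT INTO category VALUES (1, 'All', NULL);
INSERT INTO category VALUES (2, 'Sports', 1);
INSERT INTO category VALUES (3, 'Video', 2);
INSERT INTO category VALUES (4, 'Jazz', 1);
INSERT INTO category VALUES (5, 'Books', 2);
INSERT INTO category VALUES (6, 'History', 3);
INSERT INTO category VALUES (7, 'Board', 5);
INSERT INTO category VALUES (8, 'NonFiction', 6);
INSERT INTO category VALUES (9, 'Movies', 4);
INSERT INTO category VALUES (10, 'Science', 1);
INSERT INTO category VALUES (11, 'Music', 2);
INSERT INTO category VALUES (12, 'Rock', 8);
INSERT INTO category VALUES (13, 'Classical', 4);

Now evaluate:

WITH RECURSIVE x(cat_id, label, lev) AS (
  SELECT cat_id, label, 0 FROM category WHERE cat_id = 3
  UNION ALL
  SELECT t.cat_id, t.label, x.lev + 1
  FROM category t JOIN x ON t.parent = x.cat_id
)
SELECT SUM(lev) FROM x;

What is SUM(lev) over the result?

Base: cat_id=3 (Video) at lev 0.
Iteration 1: rows with parent in {3} -> History (id 6, lev 1).
Iteration 2: rows with parent in {6} -> NonFiction (id 8, lev 2).
Iteration 3: rows with parent in {8} -> Rock (id 12, lev 3).
Iteration 4: no rows with parent in {12}; recursion stops.
SUM(lev) = 0 + 1 + 2 + 3 = 6.

6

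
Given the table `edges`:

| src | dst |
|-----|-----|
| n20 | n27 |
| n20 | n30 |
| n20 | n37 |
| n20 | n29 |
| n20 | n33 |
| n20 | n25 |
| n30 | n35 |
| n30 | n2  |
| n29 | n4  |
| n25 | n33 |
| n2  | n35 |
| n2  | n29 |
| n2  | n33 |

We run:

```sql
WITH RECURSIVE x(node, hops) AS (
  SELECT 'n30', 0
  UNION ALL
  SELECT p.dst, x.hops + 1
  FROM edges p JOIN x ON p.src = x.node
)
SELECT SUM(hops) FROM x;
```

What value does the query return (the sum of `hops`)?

11

Base: (n30, hops=0).
Iteration 1: edges from {n30} -> (n2, hops=1), (n35, hops=1).
Iteration 2: edges from {n2,n35} -> (n29, hops=2), (n33, hops=2), (n35, hops=2).
Iteration 3: edges from {n29,n33,n35} -> (n4, hops=3).
Iteration 4: no outgoing edges from {n4}; recursion stops.
SUM(hops) = 0 + 1 + 1 + 2 + 2 + 2 + 3 = 11.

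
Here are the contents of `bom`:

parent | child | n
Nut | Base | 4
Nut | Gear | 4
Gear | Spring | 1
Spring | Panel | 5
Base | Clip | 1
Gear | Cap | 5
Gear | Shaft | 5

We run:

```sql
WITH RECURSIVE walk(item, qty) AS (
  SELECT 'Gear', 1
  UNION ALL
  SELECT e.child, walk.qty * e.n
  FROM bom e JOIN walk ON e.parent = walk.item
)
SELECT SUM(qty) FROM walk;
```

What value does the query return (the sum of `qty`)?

17

Base: (Gear, qty=1).
Iteration 1: components of {Gear} -> Cap = 1*5 = 5, Shaft = 1*5 = 5, Spring = 1*1 = 1.
Iteration 2: components of {Cap,Shaft,Spring} -> Panel = 1*5 = 5.
Iteration 3: no further components; recursion stops.
SUM(qty) = 1 + 1 + 5 + 5 + 5 = 17.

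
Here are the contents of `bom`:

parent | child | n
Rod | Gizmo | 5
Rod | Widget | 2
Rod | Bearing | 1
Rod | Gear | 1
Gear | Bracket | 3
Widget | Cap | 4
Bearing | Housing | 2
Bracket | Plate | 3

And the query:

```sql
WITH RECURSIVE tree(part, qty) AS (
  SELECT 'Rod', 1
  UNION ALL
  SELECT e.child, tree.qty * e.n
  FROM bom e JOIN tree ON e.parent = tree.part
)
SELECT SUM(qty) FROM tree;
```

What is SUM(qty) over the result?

Base: (Rod, qty=1).
Iteration 1: components of {Rod} -> Bearing = 1*1 = 1, Gear = 1*1 = 1, Gizmo = 1*5 = 5, Widget = 1*2 = 2.
Iteration 2: components of {Bearing,Gear,Gizmo,Widget} -> Bracket = 1*3 = 3, Cap = 2*4 = 8, Housing = 1*2 = 2.
Iteration 3: components of {Bracket,Cap,Housing} -> Plate = 3*3 = 9.
Iteration 4: no further components; recursion stops.
SUM(qty) = 1 + 5 + 2 + 1 + 1 + 8 + 2 + 3 + 9 = 32.

32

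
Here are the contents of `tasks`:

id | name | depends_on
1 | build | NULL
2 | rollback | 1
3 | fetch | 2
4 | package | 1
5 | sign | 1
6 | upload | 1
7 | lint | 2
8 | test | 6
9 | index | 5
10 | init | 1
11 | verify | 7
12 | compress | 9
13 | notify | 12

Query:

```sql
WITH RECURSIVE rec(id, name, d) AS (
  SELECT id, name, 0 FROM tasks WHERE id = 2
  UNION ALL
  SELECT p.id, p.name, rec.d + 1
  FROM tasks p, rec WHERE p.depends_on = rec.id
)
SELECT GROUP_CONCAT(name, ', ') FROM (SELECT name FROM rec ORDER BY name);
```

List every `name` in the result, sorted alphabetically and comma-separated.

fetch, lint, rollback, verify

Base: id=2 (rollback) at d 0.
Iteration 1: rows with depends_on in {2} -> fetch (id 3, d 1), lint (id 7, d 1).
Iteration 2: rows with depends_on in {3,7} -> verify (id 11, d 2).
Iteration 3: no rows with depends_on in {11}; recursion stops.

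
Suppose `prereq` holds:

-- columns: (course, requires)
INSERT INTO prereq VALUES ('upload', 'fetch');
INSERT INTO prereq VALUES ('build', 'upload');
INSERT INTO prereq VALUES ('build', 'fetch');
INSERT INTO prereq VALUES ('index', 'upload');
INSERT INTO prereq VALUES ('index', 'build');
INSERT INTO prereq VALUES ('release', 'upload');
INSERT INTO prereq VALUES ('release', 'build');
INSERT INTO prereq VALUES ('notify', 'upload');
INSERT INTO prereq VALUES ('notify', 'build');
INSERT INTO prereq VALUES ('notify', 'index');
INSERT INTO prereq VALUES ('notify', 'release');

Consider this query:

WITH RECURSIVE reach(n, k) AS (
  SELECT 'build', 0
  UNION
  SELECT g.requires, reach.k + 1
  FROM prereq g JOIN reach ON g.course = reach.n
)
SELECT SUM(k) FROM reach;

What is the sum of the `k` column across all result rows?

4

Base: (build, k=0).
Iteration 1: edges from {build} -> (fetch, k=1), (upload, k=1).
Iteration 2: edges from {fetch,upload} -> (fetch, k=2).
Iteration 3: no outgoing edges from {fetch}; recursion stops.
SUM(k) = 0 + 1 + 1 + 2 = 4.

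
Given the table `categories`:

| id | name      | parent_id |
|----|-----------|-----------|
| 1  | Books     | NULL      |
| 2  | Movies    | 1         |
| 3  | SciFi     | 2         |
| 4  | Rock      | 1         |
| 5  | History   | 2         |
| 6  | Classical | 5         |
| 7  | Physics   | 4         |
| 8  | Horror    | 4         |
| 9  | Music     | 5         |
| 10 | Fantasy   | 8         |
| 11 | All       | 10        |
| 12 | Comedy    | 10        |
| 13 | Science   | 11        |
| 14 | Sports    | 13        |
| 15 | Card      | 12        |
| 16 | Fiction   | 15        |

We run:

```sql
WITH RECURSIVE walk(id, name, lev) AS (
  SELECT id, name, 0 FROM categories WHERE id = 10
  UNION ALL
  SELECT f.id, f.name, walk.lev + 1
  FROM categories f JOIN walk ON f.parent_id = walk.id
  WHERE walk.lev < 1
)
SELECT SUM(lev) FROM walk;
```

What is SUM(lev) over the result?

2

Base: id=10 (Fantasy) at lev 0.
Iteration 1: rows with parent_id in {10} -> All (id 11, lev 1), Comedy (id 12, lev 1).
Iteration 2: lev < 1 fails for all current rows; recursion stops.
SUM(lev) = 0 + 1 + 1 = 2.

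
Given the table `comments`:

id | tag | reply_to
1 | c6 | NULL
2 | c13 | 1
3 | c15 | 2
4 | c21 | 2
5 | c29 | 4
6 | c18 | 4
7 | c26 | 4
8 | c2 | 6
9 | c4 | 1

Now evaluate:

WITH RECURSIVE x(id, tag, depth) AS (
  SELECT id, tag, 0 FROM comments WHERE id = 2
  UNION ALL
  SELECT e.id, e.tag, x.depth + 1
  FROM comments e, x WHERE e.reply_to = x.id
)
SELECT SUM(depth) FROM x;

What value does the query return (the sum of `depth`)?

11

Base: id=2 (c13) at depth 0.
Iteration 1: rows with reply_to in {2} -> c15 (id 3, depth 1), c21 (id 4, depth 1).
Iteration 2: rows with reply_to in {3,4} -> c29 (id 5, depth 2), c18 (id 6, depth 2), c26 (id 7, depth 2).
Iteration 3: rows with reply_to in {5,6,7} -> c2 (id 8, depth 3).
Iteration 4: no rows with reply_to in {8}; recursion stops.
SUM(depth) = 0 + 1 + 1 + 2 + 2 + 2 + 3 = 11.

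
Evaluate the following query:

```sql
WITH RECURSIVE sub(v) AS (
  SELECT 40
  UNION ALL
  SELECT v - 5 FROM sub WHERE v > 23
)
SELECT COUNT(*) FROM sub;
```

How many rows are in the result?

Base: v=40.
Iteration 1: 40 > 23 holds -> v = 40 - 5 = 35.
Iteration 2: 35 > 23 holds -> v = 35 - 5 = 30.
Iteration 3: 30 > 23 holds -> v = 30 - 5 = 25.
Iteration 4: 25 > 23 holds -> v = 25 - 5 = 20.
Iteration 5: 20 > 23 fails; recursion stops.
Total rows emitted: 5.

5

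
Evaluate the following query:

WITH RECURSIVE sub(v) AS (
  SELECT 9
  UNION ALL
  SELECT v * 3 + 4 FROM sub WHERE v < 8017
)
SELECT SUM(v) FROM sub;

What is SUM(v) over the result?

12009

Base: v=9.
Iteration 1: 9 < 8017 holds -> v = 9 * 3 + 4 = 31.
Iteration 2: 31 < 8017 holds -> v = 31 * 3 + 4 = 97.
Iteration 3: 97 < 8017 holds -> v = 97 * 3 + 4 = 295.
Iteration 4: 295 < 8017 holds -> v = 295 * 3 + 4 = 889.
Iteration 5: 889 < 8017 holds -> v = 889 * 3 + 4 = 2671.
Iteration 6: 2671 < 8017 holds -> v = 2671 * 3 + 4 = 8017.
Iteration 7: 8017 < 8017 fails; recursion stops.
SUM(v) = 9 + 31 + 97 + 295 + 889 + 2671 + 8017 = 12009.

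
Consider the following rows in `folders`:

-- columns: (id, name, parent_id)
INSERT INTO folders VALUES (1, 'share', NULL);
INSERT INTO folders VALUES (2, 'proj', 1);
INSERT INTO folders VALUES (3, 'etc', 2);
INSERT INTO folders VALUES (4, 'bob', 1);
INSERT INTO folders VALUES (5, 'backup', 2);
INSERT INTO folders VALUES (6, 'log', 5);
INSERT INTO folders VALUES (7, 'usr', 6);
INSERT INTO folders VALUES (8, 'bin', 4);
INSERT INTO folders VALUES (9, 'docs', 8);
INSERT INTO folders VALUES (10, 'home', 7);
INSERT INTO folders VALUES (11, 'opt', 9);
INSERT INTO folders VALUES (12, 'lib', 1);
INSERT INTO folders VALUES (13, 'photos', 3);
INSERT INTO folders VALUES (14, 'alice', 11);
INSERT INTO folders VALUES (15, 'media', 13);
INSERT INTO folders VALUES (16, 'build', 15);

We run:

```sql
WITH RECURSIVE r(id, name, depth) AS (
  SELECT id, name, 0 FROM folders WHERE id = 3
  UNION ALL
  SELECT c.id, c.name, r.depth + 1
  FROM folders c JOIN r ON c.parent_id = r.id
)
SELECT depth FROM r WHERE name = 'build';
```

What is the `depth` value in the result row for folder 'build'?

Base: id=3 (etc) at depth 0.
Iteration 1: rows with parent_id in {3} -> photos (id 13, depth 1).
Iteration 2: rows with parent_id in {13} -> media (id 15, depth 2).
Iteration 3: rows with parent_id in {15} -> build (id 16, depth 3).
Iteration 4: no rows with parent_id in {16}; recursion stops.

3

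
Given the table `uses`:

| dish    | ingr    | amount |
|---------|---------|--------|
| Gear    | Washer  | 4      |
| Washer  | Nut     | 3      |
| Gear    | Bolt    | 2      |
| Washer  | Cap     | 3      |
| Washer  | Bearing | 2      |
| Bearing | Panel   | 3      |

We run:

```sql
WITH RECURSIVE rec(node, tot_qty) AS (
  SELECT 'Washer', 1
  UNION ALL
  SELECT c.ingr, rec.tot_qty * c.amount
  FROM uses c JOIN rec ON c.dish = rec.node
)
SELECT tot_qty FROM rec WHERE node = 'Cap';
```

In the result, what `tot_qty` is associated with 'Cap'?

3

Base: (Washer, tot_qty=1).
Iteration 1: components of {Washer} -> Bearing = 1*2 = 2, Cap = 1*3 = 3, Nut = 1*3 = 3.
Iteration 2: components of {Bearing,Cap,Nut} -> Panel = 2*3 = 6.
Iteration 3: no further components; recursion stops.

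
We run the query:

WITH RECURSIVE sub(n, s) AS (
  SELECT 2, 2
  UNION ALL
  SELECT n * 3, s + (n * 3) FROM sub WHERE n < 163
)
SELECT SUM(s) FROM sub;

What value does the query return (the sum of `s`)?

Base: n=2, s=2.
Iteration 1: 2 < 163 holds -> n = 2 * 3 = 6, s = 2 + 6 = 8.
Iteration 2: 6 < 163 holds -> n = 6 * 3 = 18, s = 8 + 18 = 26.
Iteration 3: 18 < 163 holds -> n = 18 * 3 = 54, s = 26 + 54 = 80.
Iteration 4: 54 < 163 holds -> n = 54 * 3 = 162, s = 80 + 162 = 242.
Iteration 5: 162 < 163 holds -> n = 162 * 3 = 486, s = 242 + 486 = 728.
Iteration 6: 486 < 163 fails; recursion stops.
SUM(s) = 2 + 8 + 26 + 80 + 242 + 728 = 1086.

1086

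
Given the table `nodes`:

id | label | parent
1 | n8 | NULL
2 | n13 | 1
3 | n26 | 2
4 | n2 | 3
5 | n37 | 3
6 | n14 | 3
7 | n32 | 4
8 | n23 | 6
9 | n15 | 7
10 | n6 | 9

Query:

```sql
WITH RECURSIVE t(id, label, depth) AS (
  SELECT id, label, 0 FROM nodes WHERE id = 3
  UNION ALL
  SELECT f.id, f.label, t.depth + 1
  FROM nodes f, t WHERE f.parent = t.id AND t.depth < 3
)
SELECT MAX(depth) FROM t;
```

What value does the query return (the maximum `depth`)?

3

Base: id=3 (n26) at depth 0.
Iteration 1: rows with parent in {3} -> n2 (id 4, depth 1), n37 (id 5, depth 1), n14 (id 6, depth 1).
Iteration 2: rows with parent in {4,5,6} -> n32 (id 7, depth 2), n23 (id 8, depth 2).
Iteration 3: rows with parent in {7,8} -> n15 (id 9, depth 3).
Iteration 4: depth < 3 fails for all current rows; recursion stops.
depth values: 0, 1, 1, 1, 2, 2, 3; the maximum is 3.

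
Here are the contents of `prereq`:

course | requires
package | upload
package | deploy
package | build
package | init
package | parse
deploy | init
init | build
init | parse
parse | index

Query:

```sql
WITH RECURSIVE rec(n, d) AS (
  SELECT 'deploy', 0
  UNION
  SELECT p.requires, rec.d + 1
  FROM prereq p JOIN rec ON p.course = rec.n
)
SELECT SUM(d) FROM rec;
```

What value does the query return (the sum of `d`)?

Base: (deploy, d=0).
Iteration 1: edges from {deploy} -> (init, d=1).
Iteration 2: edges from {init} -> (build, d=2), (parse, d=2).
Iteration 3: edges from {build,parse} -> (index, d=3).
Iteration 4: no outgoing edges from {index}; recursion stops.
SUM(d) = 0 + 1 + 2 + 2 + 3 = 8.

8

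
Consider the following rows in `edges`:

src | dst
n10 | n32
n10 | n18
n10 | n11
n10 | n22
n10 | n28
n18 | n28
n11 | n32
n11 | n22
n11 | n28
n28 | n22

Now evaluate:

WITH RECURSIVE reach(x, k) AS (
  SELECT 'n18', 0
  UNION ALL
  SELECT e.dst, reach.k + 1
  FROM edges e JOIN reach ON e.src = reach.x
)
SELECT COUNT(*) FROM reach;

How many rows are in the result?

3

Base: (n18, k=0).
Iteration 1: edges from {n18} -> (n28, k=1).
Iteration 2: edges from {n28} -> (n22, k=2).
Iteration 3: no outgoing edges from {n22}; recursion stops.
Total rows emitted: 3.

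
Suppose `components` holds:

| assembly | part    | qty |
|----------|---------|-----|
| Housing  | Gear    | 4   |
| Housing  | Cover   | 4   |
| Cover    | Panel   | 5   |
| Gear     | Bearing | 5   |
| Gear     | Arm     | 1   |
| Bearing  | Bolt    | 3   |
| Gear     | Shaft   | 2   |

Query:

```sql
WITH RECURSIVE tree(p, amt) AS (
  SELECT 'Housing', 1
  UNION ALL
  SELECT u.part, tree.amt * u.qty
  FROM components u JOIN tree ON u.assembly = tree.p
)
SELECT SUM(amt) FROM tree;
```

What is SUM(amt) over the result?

121

Base: (Housing, amt=1).
Iteration 1: components of {Housing} -> Cover = 1*4 = 4, Gear = 1*4 = 4.
Iteration 2: components of {Cover,Gear} -> Arm = 4*1 = 4, Bearing = 4*5 = 20, Panel = 4*5 = 20, Shaft = 4*2 = 8.
Iteration 3: components of {Arm,Bearing,Panel,Shaft} -> Bolt = 20*3 = 60.
Iteration 4: no further components; recursion stops.
SUM(amt) = 1 + 4 + 4 + 20 + 4 + 8 + 20 + 60 = 121.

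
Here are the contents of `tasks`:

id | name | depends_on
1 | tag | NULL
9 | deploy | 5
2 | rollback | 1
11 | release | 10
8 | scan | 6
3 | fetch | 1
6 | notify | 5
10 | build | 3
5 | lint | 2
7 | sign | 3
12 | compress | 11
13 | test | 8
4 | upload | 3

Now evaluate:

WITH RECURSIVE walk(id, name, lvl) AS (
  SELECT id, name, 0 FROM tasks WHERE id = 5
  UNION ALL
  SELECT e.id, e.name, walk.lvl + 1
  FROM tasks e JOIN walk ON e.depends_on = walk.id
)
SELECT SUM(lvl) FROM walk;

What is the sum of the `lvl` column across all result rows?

7

Base: id=5 (lint) at lvl 0.
Iteration 1: rows with depends_on in {5} -> notify (id 6, lvl 1), deploy (id 9, lvl 1).
Iteration 2: rows with depends_on in {6,9} -> scan (id 8, lvl 2).
Iteration 3: rows with depends_on in {8} -> test (id 13, lvl 3).
Iteration 4: no rows with depends_on in {13}; recursion stops.
SUM(lvl) = 0 + 1 + 1 + 2 + 3 = 7.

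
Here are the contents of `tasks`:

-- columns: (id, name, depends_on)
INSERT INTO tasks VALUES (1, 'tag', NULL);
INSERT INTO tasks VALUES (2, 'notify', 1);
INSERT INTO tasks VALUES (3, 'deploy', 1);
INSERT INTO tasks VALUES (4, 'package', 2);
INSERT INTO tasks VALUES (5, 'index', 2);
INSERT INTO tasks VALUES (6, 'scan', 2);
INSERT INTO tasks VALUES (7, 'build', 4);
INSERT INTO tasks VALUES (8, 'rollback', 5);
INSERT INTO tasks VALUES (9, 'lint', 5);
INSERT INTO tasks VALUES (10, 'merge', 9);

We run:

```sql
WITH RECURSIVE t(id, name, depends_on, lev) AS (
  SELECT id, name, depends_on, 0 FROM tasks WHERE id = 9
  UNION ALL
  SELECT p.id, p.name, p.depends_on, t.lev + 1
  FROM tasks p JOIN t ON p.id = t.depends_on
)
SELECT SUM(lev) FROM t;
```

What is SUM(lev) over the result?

Base: id=9 (lint), depends_on=5, lev 0.
Iteration 1: join on id=5 -> index (id 5, depends_on=2, lev 1).
Iteration 2: join on id=2 -> notify (id 2, depends_on=1, lev 2).
Iteration 3: join on id=1 -> tag (id 1, depends_on=NULL, lev 3).
Iteration 4: depends_on is NULL; no match; recursion stops.
SUM(lev) = 0 + 1 + 2 + 3 = 6.

6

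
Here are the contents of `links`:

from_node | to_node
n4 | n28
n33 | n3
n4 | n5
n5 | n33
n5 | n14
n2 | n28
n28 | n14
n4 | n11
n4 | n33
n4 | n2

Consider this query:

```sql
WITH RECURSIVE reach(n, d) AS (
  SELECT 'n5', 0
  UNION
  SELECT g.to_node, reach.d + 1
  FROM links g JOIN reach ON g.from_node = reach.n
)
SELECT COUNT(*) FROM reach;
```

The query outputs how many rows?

4

Base: (n5, d=0).
Iteration 1: edges from {n5} -> (n14, d=1), (n33, d=1).
Iteration 2: edges from {n14,n33} -> (n3, d=2).
Iteration 3: no outgoing edges from {n3}; recursion stops.
Total rows emitted: 4.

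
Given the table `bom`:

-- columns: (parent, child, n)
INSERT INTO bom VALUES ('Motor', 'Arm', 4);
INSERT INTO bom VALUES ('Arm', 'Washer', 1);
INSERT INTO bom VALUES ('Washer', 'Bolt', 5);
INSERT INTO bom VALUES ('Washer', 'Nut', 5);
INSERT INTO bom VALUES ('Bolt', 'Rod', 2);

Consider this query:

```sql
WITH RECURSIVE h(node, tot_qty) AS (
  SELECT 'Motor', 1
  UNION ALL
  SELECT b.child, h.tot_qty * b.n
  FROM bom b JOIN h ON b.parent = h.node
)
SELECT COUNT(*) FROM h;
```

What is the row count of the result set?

Base: (Motor, tot_qty=1).
Iteration 1: components of {Motor} -> Arm = 1*4 = 4.
Iteration 2: components of {Arm} -> Washer = 4*1 = 4.
Iteration 3: components of {Washer} -> Bolt = 4*5 = 20, Nut = 4*5 = 20.
Iteration 4: components of {Bolt,Nut} -> Rod = 20*2 = 40.
Iteration 5: no further components; recursion stops.
Total rows emitted: 6.

6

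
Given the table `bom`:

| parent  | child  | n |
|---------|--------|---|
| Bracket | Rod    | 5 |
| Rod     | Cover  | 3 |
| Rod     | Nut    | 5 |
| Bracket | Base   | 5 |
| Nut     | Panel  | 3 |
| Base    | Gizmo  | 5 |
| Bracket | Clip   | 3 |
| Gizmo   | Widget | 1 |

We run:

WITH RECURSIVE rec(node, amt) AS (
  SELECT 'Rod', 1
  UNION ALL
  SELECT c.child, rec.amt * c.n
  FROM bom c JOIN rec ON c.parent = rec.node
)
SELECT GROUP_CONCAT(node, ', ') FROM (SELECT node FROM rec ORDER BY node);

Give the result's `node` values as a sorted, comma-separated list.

Cover, Nut, Panel, Rod

Base: (Rod, amt=1).
Iteration 1: components of {Rod} -> Cover = 1*3 = 3, Nut = 1*5 = 5.
Iteration 2: components of {Cover,Nut} -> Panel = 5*3 = 15.
Iteration 3: no further components; recursion stops.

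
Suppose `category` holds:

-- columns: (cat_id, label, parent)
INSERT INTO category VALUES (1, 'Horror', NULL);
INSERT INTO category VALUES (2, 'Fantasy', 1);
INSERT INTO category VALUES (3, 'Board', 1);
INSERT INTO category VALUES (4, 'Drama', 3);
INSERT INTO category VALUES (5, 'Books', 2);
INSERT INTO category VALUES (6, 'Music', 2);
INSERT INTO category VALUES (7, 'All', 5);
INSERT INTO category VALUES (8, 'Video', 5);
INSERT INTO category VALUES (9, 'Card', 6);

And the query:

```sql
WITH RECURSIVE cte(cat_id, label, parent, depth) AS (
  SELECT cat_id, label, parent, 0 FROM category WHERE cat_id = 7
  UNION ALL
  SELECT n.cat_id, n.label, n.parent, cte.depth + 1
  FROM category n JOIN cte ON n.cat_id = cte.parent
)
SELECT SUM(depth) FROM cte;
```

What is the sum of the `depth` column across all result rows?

Base: cat_id=7 (All), parent=5, depth 0.
Iteration 1: join on cat_id=5 -> Books (id 5, parent=2, depth 1).
Iteration 2: join on cat_id=2 -> Fantasy (id 2, parent=1, depth 2).
Iteration 3: join on cat_id=1 -> Horror (id 1, parent=NULL, depth 3).
Iteration 4: parent is NULL; no match; recursion stops.
SUM(depth) = 0 + 1 + 2 + 3 = 6.

6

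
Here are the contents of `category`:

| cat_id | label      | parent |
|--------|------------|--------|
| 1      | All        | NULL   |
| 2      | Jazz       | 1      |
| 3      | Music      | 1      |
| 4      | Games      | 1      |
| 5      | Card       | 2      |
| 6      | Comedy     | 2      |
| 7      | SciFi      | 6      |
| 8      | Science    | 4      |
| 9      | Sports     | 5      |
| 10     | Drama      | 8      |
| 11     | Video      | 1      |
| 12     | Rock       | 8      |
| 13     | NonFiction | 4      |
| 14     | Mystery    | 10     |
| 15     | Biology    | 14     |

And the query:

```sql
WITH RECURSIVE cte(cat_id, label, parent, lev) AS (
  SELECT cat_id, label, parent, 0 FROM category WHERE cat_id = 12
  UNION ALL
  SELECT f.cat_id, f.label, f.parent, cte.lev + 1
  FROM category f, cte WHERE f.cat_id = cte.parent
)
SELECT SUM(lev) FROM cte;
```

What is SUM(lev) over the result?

6

Base: cat_id=12 (Rock), parent=8, lev 0.
Iteration 1: join on cat_id=8 -> Science (id 8, parent=4, lev 1).
Iteration 2: join on cat_id=4 -> Games (id 4, parent=1, lev 2).
Iteration 3: join on cat_id=1 -> All (id 1, parent=NULL, lev 3).
Iteration 4: parent is NULL; no match; recursion stops.
SUM(lev) = 0 + 1 + 2 + 3 = 6.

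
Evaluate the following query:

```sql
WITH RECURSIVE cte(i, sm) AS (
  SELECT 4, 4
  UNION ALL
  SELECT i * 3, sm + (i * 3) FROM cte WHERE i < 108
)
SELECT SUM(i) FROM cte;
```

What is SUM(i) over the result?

160

Base: i=4, sm=4.
Iteration 1: 4 < 108 holds -> i = 4 * 3 = 12, sm = 4 + 12 = 16.
Iteration 2: 12 < 108 holds -> i = 12 * 3 = 36, sm = 16 + 36 = 52.
Iteration 3: 36 < 108 holds -> i = 36 * 3 = 108, sm = 52 + 108 = 160.
Iteration 4: 108 < 108 fails; recursion stops.
SUM(i) = 4 + 12 + 36 + 108 = 160.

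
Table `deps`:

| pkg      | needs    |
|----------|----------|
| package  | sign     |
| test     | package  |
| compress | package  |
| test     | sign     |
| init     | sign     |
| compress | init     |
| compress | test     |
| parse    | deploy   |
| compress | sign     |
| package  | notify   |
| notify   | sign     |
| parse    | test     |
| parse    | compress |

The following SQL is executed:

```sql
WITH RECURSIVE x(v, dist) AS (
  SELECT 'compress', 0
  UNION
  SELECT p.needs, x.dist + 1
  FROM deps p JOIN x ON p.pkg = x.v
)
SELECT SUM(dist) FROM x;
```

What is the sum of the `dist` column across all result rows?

20

Base: (compress, dist=0).
Iteration 1: edges from {compress} -> (init, dist=1), (package, dist=1), (sign, dist=1), (test, dist=1).
Iteration 2: edges from {init,package,sign,test} -> (notify, dist=2), (package, dist=2), (sign, dist=2). [UNION drops 2 duplicate row(s)]
Iteration 3: edges from {notify,package,sign} -> (notify, dist=3), (sign, dist=3). [UNION drops 1 duplicate row(s)]
Iteration 4: edges from {notify,sign} -> (sign, dist=4).
Iteration 5: no outgoing edges from {sign}; recursion stops.
SUM(dist) = 0 + 1 + 1 + 1 + 1 + 2 + 2 + 2 + 3 + 3 + 4 = 20.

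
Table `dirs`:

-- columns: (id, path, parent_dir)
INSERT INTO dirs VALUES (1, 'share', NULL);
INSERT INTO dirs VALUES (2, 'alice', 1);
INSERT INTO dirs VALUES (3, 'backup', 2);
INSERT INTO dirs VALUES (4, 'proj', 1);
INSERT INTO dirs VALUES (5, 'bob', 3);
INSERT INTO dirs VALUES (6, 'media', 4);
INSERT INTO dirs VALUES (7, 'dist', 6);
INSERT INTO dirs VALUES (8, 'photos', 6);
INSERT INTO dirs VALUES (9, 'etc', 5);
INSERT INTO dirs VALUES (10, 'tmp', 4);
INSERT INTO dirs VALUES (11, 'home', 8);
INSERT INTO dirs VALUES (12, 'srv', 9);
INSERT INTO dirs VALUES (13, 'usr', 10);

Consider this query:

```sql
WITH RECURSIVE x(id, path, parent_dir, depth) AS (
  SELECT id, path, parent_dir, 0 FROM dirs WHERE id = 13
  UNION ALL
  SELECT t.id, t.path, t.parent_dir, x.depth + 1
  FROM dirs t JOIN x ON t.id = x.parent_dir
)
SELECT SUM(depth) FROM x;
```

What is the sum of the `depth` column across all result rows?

6

Base: id=13 (usr), parent_dir=10, depth 0.
Iteration 1: join on id=10 -> tmp (id 10, parent_dir=4, depth 1).
Iteration 2: join on id=4 -> proj (id 4, parent_dir=1, depth 2).
Iteration 3: join on id=1 -> share (id 1, parent_dir=NULL, depth 3).
Iteration 4: parent_dir is NULL; no match; recursion stops.
SUM(depth) = 0 + 1 + 2 + 3 = 6.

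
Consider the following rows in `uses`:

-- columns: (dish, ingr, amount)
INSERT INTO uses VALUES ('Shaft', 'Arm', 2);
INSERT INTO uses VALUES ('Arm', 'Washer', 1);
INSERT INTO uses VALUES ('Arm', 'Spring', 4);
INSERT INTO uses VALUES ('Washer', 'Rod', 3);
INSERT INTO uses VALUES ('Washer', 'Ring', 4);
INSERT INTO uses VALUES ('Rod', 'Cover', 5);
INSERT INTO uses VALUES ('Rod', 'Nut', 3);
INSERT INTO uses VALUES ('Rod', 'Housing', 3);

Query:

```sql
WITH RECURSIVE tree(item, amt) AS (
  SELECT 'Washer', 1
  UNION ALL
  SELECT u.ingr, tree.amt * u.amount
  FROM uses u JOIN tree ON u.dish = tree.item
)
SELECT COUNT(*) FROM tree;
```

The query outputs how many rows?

Base: (Washer, amt=1).
Iteration 1: components of {Washer} -> Ring = 1*4 = 4, Rod = 1*3 = 3.
Iteration 2: components of {Ring,Rod} -> Cover = 3*5 = 15, Housing = 3*3 = 9, Nut = 3*3 = 9.
Iteration 3: no further components; recursion stops.
Total rows emitted: 6.

6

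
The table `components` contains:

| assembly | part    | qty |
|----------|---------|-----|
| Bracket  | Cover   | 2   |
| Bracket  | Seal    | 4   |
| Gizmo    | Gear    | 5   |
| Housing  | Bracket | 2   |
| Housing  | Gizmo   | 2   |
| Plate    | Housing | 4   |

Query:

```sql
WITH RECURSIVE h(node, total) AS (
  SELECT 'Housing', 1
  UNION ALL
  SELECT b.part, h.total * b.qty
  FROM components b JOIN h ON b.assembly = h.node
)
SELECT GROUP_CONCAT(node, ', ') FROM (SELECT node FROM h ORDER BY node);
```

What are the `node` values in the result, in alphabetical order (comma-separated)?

Base: (Housing, total=1).
Iteration 1: components of {Housing} -> Bracket = 1*2 = 2, Gizmo = 1*2 = 2.
Iteration 2: components of {Bracket,Gizmo} -> Cover = 2*2 = 4, Gear = 2*5 = 10, Seal = 2*4 = 8.
Iteration 3: no further components; recursion stops.

Bracket, Cover, Gear, Gizmo, Housing, Seal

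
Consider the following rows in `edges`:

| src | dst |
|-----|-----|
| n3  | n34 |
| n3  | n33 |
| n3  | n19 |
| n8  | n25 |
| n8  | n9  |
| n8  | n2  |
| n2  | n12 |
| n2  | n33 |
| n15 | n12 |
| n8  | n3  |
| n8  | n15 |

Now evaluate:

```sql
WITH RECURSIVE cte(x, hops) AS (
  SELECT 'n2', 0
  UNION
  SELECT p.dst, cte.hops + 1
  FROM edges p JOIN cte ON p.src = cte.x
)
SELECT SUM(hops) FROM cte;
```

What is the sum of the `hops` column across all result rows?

Base: (n2, hops=0).
Iteration 1: edges from {n2} -> (n12, hops=1), (n33, hops=1).
Iteration 2: no outgoing edges from {n12,n33}; recursion stops.
SUM(hops) = 0 + 1 + 1 = 2.

2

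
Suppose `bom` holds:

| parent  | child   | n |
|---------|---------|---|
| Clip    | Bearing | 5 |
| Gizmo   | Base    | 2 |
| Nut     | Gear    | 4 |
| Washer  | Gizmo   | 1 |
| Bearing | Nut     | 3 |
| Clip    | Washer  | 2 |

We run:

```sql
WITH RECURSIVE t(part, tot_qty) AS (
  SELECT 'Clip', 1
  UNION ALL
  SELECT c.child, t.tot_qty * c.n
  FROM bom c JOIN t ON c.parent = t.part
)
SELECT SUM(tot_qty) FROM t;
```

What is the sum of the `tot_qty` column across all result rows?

Base: (Clip, tot_qty=1).
Iteration 1: components of {Clip} -> Bearing = 1*5 = 5, Washer = 1*2 = 2.
Iteration 2: components of {Bearing,Washer} -> Gizmo = 2*1 = 2, Nut = 5*3 = 15.
Iteration 3: components of {Gizmo,Nut} -> Base = 2*2 = 4, Gear = 15*4 = 60.
Iteration 4: no further components; recursion stops.
SUM(tot_qty) = 1 + 5 + 2 + 15 + 2 + 60 + 4 = 89.

89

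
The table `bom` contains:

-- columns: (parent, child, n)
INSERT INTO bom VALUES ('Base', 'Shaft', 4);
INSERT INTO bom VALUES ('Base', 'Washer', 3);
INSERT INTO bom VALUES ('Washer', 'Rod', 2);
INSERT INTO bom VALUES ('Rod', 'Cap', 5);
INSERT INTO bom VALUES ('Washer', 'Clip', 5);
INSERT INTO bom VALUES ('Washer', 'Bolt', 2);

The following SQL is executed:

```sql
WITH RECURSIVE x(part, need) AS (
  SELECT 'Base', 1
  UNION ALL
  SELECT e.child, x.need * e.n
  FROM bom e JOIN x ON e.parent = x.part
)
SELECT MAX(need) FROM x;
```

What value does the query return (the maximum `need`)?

Base: (Base, need=1).
Iteration 1: components of {Base} -> Shaft = 1*4 = 4, Washer = 1*3 = 3.
Iteration 2: components of {Shaft,Washer} -> Bolt = 3*2 = 6, Clip = 3*5 = 15, Rod = 3*2 = 6.
Iteration 3: components of {Bolt,Clip,Rod} -> Cap = 6*5 = 30.
Iteration 4: no further components; recursion stops.
need values: 1, 4, 3, 6, 15, 6, 30; the maximum is 30.

30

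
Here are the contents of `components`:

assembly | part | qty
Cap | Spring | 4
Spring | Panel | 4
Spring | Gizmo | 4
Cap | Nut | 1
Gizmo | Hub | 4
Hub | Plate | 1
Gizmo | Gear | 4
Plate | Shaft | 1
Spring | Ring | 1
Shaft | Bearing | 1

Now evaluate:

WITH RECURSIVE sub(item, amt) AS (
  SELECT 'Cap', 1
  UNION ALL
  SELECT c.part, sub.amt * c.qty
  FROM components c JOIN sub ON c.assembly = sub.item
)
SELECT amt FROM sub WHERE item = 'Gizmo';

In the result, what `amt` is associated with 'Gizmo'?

Base: (Cap, amt=1).
Iteration 1: components of {Cap} -> Nut = 1*1 = 1, Spring = 1*4 = 4.
Iteration 2: components of {Nut,Spring} -> Gizmo = 4*4 = 16, Panel = 4*4 = 16, Ring = 4*1 = 4.
Iteration 3: components of {Gizmo,Panel,Ring} -> Gear = 16*4 = 64, Hub = 16*4 = 64.
Iteration 4: components of {Gear,Hub} -> Plate = 64*1 = 64.
Iteration 5: components of {Plate} -> Shaft = 64*1 = 64.
Iteration 6: components of {Shaft} -> Bearing = 64*1 = 64.
Iteration 7: no further components; recursion stops.

16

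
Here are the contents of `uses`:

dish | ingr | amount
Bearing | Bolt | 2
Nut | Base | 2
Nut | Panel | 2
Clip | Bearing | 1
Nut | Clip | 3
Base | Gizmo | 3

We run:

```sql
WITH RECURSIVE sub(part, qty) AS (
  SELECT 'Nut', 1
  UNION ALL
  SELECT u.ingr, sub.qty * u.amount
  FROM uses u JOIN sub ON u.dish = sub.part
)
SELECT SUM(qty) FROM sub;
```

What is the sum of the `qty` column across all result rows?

Base: (Nut, qty=1).
Iteration 1: components of {Nut} -> Base = 1*2 = 2, Clip = 1*3 = 3, Panel = 1*2 = 2.
Iteration 2: components of {Base,Clip,Panel} -> Bearing = 3*1 = 3, Gizmo = 2*3 = 6.
Iteration 3: components of {Bearing,Gizmo} -> Bolt = 3*2 = 6.
Iteration 4: no further components; recursion stops.
SUM(qty) = 1 + 3 + 2 + 2 + 3 + 6 + 6 = 23.

23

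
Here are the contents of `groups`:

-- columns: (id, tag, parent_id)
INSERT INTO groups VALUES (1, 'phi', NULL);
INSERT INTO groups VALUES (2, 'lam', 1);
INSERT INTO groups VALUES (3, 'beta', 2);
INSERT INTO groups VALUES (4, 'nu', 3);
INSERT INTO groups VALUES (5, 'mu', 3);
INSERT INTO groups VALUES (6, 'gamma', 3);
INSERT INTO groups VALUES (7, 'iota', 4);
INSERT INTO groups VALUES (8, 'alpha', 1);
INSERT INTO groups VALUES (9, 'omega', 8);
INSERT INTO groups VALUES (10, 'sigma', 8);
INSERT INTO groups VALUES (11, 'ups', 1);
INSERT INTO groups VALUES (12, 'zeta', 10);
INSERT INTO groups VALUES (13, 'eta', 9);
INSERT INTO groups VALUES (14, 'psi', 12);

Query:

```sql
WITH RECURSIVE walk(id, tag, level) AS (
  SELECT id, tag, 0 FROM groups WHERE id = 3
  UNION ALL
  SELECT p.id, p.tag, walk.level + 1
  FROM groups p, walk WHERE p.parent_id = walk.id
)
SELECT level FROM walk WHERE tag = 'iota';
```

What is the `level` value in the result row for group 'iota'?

2

Base: id=3 (beta) at level 0.
Iteration 1: rows with parent_id in {3} -> nu (id 4, level 1), mu (id 5, level 1), gamma (id 6, level 1).
Iteration 2: rows with parent_id in {4,5,6} -> iota (id 7, level 2).
Iteration 3: no rows with parent_id in {7}; recursion stops.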